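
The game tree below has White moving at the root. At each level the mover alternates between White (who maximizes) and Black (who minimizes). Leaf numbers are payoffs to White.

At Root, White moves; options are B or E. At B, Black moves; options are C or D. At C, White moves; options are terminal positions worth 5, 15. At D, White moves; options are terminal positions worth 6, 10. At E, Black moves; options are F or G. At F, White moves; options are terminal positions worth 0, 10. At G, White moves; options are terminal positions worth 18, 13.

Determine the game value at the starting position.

10

C (White): max(5, 15) = 15
D (White): max(6, 10) = 10
B (Black): min(15, 10) = 10
F (White): max(0, 10) = 10
G (White): max(18, 13) = 18
E (Black): min(10, 18) = 10
Root (White): max(10, 10) = 10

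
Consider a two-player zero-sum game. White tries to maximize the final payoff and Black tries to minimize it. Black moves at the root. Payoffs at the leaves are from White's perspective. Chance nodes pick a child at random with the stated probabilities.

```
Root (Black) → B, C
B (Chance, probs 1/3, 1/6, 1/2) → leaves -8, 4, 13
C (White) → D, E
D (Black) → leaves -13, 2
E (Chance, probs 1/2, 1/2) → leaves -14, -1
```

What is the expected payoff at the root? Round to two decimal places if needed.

-7.5

B (Chance): 1/3·-8 + 1/6·4 + 1/2·13 = 4.5
D (Black): min(-13, 2) = -13
E (Chance): 1/2·-14 + 1/2·-1 = -7.5
C (White): max(-13, -7.5) = -7.5
Root (Black): min(4.5, -7.5) = -7.5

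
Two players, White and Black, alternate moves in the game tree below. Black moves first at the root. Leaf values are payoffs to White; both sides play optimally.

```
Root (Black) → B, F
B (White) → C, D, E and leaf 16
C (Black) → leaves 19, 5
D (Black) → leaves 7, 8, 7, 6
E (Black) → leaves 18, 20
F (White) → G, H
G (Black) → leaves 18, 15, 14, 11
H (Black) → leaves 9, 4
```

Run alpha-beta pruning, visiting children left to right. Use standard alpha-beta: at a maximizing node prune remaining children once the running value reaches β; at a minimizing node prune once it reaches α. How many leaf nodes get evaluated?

C [α=-∞,β=+∞]: v=5
D [α=5,β=+∞]: v=6
E [α=6,β=+∞]: v=18
B [α=-∞,β=+∞]: v=18
G [α=-∞,β=18]: v=11
H [α=11,β=18]: v=9 after child 1 ≤ α → α-cutoff, skip 1
F [α=-∞,β=18]: v=11
Root [α=-∞,β=+∞]: v=11
Leaves evaluated: 14 of 15.

14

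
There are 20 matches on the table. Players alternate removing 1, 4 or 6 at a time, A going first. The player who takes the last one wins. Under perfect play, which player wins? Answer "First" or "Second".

Second

i:   0  1  2  3  4  5  6  7  8  9 10 11 12 13 14 15 16 17 18 19 20
     L  W  L  W  W  L  W  L  W  W  L  W  L  W  W  L  W  L  W  W  L
Position 20 is L, so the second player wins.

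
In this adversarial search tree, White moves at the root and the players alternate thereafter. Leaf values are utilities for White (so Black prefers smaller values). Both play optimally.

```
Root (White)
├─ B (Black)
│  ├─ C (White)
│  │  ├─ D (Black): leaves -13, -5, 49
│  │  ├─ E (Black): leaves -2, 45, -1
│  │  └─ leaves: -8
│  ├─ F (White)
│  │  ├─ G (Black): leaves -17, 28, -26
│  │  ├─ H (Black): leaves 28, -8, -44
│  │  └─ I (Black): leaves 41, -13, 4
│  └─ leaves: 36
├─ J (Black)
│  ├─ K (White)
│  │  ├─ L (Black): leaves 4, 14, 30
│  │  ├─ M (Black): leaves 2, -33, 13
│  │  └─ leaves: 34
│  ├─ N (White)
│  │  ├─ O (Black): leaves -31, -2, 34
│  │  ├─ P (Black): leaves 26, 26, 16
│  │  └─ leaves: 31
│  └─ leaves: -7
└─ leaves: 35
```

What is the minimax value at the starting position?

35

D (Black): min(-13, -5, 49) = -13
E (Black): min(-2, 45, -1) = -2
C (White): max(-13, -2, -8) = -2
G (Black): min(-17, 28, -26) = -26
H (Black): min(28, -8, -44) = -44
I (Black): min(41, -13, 4) = -13
F (White): max(-26, -44, -13) = -13
B (Black): min(-2, -13, 36) = -13
L (Black): min(4, 14, 30) = 4
M (Black): min(2, -33, 13) = -33
K (White): max(4, -33, 34) = 34
O (Black): min(-31, -2, 34) = -31
P (Black): min(26, 26, 16) = 16
N (White): max(-31, 16, 31) = 31
J (Black): min(34, 31, -7) = -7
Root (White): max(-13, -7, 35) = 35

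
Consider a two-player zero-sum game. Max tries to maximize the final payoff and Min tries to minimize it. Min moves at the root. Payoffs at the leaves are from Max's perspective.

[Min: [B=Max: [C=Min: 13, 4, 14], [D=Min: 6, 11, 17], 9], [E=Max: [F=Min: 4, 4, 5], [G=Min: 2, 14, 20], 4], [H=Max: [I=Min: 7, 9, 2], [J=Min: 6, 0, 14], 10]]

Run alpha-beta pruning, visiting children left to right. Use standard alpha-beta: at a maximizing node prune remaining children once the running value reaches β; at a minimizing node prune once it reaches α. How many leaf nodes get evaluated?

C [α=-∞,β=+∞]: v=4
D [α=4,β=+∞]: v=6
B [α=-∞,β=+∞]: v=9
F [α=-∞,β=9]: v=4
G [α=4,β=9]: v=2 after child 1 ≤ α → α-cutoff, skip 2
E [α=-∞,β=9]: v=4
I [α=-∞,β=4]: v=2
J [α=2,β=4]: v=0 after child 2 ≤ α → α-cutoff, skip 1
H [α=-∞,β=4]: v=10
Root [α=-∞,β=+∞]: v=4
Leaves evaluated: 18 of 21.

18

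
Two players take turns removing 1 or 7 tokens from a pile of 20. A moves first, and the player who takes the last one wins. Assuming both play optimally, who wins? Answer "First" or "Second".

Second

i:   0  1  2  3  4  5  6  7  8  9 10 11 12 13 14 15 16 17 18 19 20
     L  W  L  W  L  W  L  W  L  W  L  W  L  W  L  W  L  W  L  W  L
Position 20 is L, so the second player wins.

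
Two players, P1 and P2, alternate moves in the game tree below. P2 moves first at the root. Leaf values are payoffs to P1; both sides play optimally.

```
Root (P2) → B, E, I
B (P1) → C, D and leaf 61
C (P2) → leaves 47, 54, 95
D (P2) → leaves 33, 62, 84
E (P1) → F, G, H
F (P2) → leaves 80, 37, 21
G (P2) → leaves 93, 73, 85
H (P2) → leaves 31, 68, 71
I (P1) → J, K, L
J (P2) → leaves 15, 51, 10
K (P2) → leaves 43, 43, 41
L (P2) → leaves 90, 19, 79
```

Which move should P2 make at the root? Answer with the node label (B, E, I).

I

C (P2): min(47, 54, 95) = 47
D (P2): min(33, 62, 84) = 33
B (P1): max(47, 33, 61) = 61
F (P2): min(80, 37, 21) = 21
G (P2): min(93, 73, 85) = 73
H (P2): min(31, 68, 71) = 31
E (P1): max(21, 73, 31) = 73
J (P2): min(15, 51, 10) = 10
K (P2): min(43, 43, 41) = 41
L (P2): min(90, 19, 79) = 19
I (P1): max(10, 41, 19) = 41
Root (P2): min(61, 73, 41) = 41
P2 picks the child with the lowest value: I (value 41).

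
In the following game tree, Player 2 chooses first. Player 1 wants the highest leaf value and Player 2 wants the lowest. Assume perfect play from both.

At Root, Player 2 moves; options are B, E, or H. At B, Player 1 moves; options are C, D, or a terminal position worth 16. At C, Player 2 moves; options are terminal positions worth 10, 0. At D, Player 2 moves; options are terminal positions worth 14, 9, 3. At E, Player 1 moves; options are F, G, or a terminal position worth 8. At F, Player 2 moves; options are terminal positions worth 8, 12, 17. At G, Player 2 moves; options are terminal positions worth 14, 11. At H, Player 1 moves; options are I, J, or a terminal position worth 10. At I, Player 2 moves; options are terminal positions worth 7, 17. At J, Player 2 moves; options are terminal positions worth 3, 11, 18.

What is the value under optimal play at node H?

10

I: min(7, 17) = 7
J: min(3, 11, 18) = 3
H: max(7, 3, 10) = 10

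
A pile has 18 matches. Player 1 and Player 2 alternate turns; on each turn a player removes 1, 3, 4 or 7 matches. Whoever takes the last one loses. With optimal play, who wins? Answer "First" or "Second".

Mark each pile size as W (mover wins) or L (mover loses):
i:   0  1  2  3  4  5  6  7  8  9 10 11 12 13 14 15 16 17 18
     W  L  W  L  W  W  W  W  W  L  W  L  W  W  W  W  W  L  W
Position 18 is W, so the first player wins.

First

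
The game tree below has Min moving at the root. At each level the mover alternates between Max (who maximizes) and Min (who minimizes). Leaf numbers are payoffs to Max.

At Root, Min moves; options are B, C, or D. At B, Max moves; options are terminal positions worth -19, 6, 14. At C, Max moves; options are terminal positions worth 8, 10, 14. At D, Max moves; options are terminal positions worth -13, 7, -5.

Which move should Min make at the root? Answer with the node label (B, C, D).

B (Max): max(-19, 6, 14) = 14
C (Max): max(8, 10, 14) = 14
D (Max): max(-13, 7, -5) = 7
Root (Min): min(14, 14, 7) = 7
Min picks the child with the lowest value: D (value 7).

D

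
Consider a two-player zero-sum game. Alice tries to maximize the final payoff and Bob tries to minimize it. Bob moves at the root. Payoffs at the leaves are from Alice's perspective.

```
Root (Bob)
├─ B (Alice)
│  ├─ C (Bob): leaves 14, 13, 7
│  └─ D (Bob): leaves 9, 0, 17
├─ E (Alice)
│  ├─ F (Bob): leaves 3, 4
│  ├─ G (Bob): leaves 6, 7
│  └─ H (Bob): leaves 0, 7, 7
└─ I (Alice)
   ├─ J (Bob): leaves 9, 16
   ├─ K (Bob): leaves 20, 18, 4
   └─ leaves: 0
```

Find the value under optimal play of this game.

6

C (Bob): min(14, 13, 7) = 7
D (Bob): min(9, 0, 17) = 0
B (Alice): max(7, 0) = 7
F (Bob): min(3, 4) = 3
G (Bob): min(6, 7) = 6
H (Bob): min(0, 7, 7) = 0
E (Alice): max(3, 6, 0) = 6
J (Bob): min(9, 16) = 9
K (Bob): min(20, 18, 4) = 4
I (Alice): max(9, 4, 0) = 9
Root (Bob): min(7, 6, 9) = 6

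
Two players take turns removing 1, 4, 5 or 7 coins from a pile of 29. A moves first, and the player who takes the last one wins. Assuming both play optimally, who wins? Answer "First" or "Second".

Positions where the player to move wins (W) vs loses (L):
i:   0  1  2  3  4  5  6  7  8  9 10 11 12 13 14 15 16 17 18 19 20 21 22 23 24 25 26 27 28 29
     L  W  L  W  W  W  W  W  L  W  L  W  W  W  W  W  L  W  L  W  W  W  W  W  L  W  L  W  W  W
Position 29 is W, so the first player wins.

First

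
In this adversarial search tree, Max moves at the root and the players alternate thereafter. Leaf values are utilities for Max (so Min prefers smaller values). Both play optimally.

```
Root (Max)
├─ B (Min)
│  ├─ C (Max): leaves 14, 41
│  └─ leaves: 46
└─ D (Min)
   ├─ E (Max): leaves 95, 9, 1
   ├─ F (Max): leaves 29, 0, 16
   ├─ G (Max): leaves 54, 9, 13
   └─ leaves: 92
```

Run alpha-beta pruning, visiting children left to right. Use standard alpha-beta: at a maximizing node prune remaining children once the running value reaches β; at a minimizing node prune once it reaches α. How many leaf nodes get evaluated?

C [α=-∞,β=+∞]: v=41
B [α=-∞,β=+∞]: v=41
E [α=41,β=+∞]: v=95
F [α=41,β=95]: v=29
D [α=41,β=+∞]: v=29 after child 2 ≤ α → α-cutoff, skip 2
Root [α=-∞,β=+∞]: v=41
Leaves evaluated: 9 of 13.

9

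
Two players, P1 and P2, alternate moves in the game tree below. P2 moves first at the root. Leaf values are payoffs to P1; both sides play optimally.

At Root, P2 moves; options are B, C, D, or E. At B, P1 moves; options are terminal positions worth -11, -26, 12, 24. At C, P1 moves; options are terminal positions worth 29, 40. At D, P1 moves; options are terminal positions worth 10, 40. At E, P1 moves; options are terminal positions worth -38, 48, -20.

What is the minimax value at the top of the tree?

24

B (P1): max(-11, -26, 12, 24) = 24
C (P1): max(29, 40) = 40
D (P1): max(10, 40) = 40
E (P1): max(-38, 48, -20) = 48
Root (P2): min(24, 40, 40, 48) = 24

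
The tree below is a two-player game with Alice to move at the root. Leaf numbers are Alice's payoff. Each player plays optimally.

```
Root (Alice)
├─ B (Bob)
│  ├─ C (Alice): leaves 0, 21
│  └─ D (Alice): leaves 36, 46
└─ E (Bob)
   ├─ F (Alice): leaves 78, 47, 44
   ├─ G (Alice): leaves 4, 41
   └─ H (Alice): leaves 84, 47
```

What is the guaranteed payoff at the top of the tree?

41

C (Alice): max(0, 21) = 21
D (Alice): max(36, 46) = 46
B (Bob): min(21, 46) = 21
F (Alice): max(78, 47, 44) = 78
G (Alice): max(4, 41) = 41
H (Alice): max(84, 47) = 84
E (Bob): min(78, 41, 84) = 41
Root (Alice): max(21, 41) = 41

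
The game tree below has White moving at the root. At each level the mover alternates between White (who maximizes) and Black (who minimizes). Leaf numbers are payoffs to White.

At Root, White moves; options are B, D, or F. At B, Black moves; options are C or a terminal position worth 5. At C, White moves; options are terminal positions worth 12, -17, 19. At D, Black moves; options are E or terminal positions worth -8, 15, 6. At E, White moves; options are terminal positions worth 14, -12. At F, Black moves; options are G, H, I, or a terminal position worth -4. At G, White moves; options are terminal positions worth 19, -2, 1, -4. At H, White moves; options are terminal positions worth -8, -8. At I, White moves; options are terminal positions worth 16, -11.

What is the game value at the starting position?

C (White): max(12, -17, 19) = 19
B (Black): min(19, 5) = 5
E (White): max(14, -12) = 14
D (Black): min(14, -8, 15, 6) = -8
G (White): max(19, -2, 1, -4) = 19
H (White): max(-8, -8) = -8
I (White): max(16, -11) = 16
F (Black): min(19, -8, 16, -4) = -8
Root (White): max(5, -8, -8) = 5

5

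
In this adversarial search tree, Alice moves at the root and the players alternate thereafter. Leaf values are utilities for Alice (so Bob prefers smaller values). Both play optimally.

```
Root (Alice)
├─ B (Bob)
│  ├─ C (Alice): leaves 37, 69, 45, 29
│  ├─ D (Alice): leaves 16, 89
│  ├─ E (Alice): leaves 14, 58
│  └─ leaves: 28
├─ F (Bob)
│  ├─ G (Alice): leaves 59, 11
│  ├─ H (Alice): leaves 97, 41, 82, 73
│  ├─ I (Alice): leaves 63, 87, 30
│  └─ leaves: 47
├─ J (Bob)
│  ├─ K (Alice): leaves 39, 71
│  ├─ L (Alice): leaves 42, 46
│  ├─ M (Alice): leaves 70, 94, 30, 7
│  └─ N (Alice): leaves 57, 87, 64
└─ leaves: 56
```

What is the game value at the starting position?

C (Alice): max(37, 69, 45, 29) = 69
D (Alice): max(16, 89) = 89
E (Alice): max(14, 58) = 58
B (Bob): min(69, 89, 58, 28) = 28
G (Alice): max(59, 11) = 59
H (Alice): max(97, 41, 82, 73) = 97
I (Alice): max(63, 87, 30) = 87
F (Bob): min(59, 97, 87, 47) = 47
K (Alice): max(39, 71) = 71
L (Alice): max(42, 46) = 46
M (Alice): max(70, 94, 30, 7) = 94
N (Alice): max(57, 87, 64) = 87
J (Bob): min(71, 46, 94, 87) = 46
Root (Alice): max(28, 47, 46, 56) = 56

56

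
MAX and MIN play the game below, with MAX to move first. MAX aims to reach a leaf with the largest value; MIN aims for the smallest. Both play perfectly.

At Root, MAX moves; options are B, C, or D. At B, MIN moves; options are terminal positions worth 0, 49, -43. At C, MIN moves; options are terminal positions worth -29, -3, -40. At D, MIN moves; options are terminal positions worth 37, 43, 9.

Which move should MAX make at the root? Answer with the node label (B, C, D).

B (MIN): min(0, 49, -43) = -43
C (MIN): min(-29, -3, -40) = -40
D (MIN): min(37, 43, 9) = 9
Root (MAX): max(-43, -40, 9) = 9
MAX picks the child with the highest value: D (value 9).

D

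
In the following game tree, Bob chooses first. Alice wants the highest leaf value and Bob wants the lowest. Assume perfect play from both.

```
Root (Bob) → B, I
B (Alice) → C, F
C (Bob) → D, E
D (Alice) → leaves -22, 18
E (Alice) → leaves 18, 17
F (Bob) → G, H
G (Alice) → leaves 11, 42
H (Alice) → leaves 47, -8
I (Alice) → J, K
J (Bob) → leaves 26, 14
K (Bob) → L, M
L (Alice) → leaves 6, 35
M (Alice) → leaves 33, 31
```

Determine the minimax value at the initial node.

33

D (Alice): max(-22, 18) = 18
E (Alice): max(18, 17) = 18
C (Bob): min(18, 18) = 18
G (Alice): max(11, 42) = 42
H (Alice): max(47, -8) = 47
F (Bob): min(42, 47) = 42
B (Alice): max(18, 42) = 42
J (Bob): min(26, 14) = 14
L (Alice): max(6, 35) = 35
M (Alice): max(33, 31) = 33
K (Bob): min(35, 33) = 33
I (Alice): max(14, 33) = 33
Root (Bob): min(42, 33) = 33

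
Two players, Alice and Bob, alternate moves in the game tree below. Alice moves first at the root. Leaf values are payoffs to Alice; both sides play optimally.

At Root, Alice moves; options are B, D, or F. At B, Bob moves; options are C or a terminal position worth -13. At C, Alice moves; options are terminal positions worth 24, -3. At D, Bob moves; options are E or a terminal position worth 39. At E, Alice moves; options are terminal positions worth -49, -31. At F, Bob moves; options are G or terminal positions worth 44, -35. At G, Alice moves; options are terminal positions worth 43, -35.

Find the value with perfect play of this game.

C (Alice): max(24, -3) = 24
B (Bob): min(24, -13) = -13
E (Alice): max(-49, -31) = -31
D (Bob): min(-31, 39) = -31
G (Alice): max(43, -35) = 43
F (Bob): min(43, 44, -35) = -35
Root (Alice): max(-13, -31, -35) = -13

-13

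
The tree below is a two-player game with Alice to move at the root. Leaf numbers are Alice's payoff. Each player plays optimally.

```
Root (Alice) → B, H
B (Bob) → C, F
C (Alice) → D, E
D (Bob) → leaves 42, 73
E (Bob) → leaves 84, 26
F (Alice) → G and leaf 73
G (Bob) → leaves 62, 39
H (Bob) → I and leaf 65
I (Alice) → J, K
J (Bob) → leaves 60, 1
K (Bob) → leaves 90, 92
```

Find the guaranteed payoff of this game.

D (Bob): min(42, 73) = 42
E (Bob): min(84, 26) = 26
C (Alice): max(42, 26) = 42
G (Bob): min(62, 39) = 39
F (Alice): max(39, 73) = 73
B (Bob): min(42, 73) = 42
J (Bob): min(60, 1) = 1
K (Bob): min(90, 92) = 90
I (Alice): max(1, 90) = 90
H (Bob): min(90, 65) = 65
Root (Alice): max(42, 65) = 65

65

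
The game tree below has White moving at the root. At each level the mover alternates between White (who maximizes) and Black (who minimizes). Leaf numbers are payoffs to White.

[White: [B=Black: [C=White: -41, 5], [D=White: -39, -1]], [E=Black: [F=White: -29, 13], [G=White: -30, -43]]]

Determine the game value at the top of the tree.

-1

C (White): max(-41, 5) = 5
D (White): max(-39, -1) = -1
B (Black): min(5, -1) = -1
F (White): max(-29, 13) = 13
G (White): max(-30, -43) = -30
E (Black): min(13, -30) = -30
Root (White): max(-1, -30) = -1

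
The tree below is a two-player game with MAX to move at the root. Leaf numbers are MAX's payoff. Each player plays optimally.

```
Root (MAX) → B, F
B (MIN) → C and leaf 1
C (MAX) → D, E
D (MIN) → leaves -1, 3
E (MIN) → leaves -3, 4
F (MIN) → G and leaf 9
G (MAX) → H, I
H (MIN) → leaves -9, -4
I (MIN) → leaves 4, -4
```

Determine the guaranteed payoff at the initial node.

D (MIN): min(-1, 3) = -1
E (MIN): min(-3, 4) = -3
C (MAX): max(-1, -3) = -1
B (MIN): min(-1, 1) = -1
H (MIN): min(-9, -4) = -9
I (MIN): min(4, -4) = -4
G (MAX): max(-9, -4) = -4
F (MIN): min(-4, 9) = -4
Root (MAX): max(-1, -4) = -1

-1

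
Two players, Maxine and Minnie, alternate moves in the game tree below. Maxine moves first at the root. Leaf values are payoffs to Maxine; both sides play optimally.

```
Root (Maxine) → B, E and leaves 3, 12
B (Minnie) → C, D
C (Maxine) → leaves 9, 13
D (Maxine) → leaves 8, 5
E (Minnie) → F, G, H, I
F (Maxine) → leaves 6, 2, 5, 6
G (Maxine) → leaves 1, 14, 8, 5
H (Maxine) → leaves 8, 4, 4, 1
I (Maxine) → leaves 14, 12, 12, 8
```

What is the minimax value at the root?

C (Maxine): max(9, 13) = 13
D (Maxine): max(8, 5) = 8
B (Minnie): min(13, 8) = 8
F (Maxine): max(6, 2, 5, 6) = 6
G (Maxine): max(1, 14, 8, 5) = 14
H (Maxine): max(8, 4, 4, 1) = 8
I (Maxine): max(14, 12, 12, 8) = 14
E (Minnie): min(6, 14, 8, 14) = 6
Root (Maxine): max(8, 6, 3, 12) = 12

12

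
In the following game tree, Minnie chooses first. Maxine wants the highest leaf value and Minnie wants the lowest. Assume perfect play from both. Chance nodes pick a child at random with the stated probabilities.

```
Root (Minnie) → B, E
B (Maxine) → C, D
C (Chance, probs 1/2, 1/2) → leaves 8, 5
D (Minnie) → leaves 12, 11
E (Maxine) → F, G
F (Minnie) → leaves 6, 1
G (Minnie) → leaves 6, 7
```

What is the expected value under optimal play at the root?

6

C (Chance): 1/2·8 + 1/2·5 = 6.5
D (Minnie): min(12, 11) = 11
B (Maxine): max(6.5, 11) = 11
F (Minnie): min(6, 1) = 1
G (Minnie): min(6, 7) = 6
E (Maxine): max(1, 6) = 6
Root (Minnie): min(11, 6) = 6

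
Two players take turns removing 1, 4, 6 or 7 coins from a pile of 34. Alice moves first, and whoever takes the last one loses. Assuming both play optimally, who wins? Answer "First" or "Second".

First

Compute winning (W) and losing (L) positions by backward induction:
i:   0  1  2  3  4  5  6  7  8  9 10 11 12 13 14 15 16 17 18 19 20 21 22 23 24 25 26 27 28 29 30 31 32 33 34
     W  L  W  L  W  W  L  W  W  W  W  L  W  W  L  W  L  W  W  L  W  W  W  W  L  W  W  L  W  L  W  W  L  W  W
Position 34 is W, so the first player wins.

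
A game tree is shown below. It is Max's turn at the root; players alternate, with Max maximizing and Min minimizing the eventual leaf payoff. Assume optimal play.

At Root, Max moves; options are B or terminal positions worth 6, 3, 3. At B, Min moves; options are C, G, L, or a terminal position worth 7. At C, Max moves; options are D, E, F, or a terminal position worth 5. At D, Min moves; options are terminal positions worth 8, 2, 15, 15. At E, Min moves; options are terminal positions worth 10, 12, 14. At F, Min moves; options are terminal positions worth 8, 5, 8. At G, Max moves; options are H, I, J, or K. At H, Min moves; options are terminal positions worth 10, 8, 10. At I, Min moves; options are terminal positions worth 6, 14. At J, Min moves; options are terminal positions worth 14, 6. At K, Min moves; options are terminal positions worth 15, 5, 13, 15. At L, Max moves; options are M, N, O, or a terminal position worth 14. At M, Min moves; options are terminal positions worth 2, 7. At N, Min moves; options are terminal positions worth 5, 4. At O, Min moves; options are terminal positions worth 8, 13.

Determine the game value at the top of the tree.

D (Min): min(8, 2, 15, 15) = 2
E (Min): min(10, 12, 14) = 10
F (Min): min(8, 5, 8) = 5
C (Max): max(2, 10, 5, 5) = 10
H (Min): min(10, 8, 10) = 8
I (Min): min(6, 14) = 6
J (Min): min(14, 6) = 6
K (Min): min(15, 5, 13, 15) = 5
G (Max): max(8, 6, 6, 5) = 8
M (Min): min(2, 7) = 2
N (Min): min(5, 4) = 4
O (Min): min(8, 13) = 8
L (Max): max(2, 4, 8, 14) = 14
B (Min): min(10, 8, 14, 7) = 7
Root (Max): max(7, 6, 3, 3) = 7

7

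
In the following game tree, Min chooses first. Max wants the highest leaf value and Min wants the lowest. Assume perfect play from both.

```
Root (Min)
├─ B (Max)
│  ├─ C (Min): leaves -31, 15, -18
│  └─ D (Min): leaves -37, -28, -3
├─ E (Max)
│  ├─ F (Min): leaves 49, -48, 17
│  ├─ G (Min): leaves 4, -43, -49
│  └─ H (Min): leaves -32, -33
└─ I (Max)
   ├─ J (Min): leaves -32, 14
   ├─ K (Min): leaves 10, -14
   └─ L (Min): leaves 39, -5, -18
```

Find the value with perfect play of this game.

-33

C (Min): min(-31, 15, -18) = -31
D (Min): min(-37, -28, -3) = -37
B (Max): max(-31, -37) = -31
F (Min): min(49, -48, 17) = -48
G (Min): min(4, -43, -49) = -49
H (Min): min(-32, -33) = -33
E (Max): max(-48, -49, -33) = -33
J (Min): min(-32, 14) = -32
K (Min): min(10, -14) = -14
L (Min): min(39, -5, -18) = -18
I (Max): max(-32, -14, -18) = -14
Root (Min): min(-31, -33, -14) = -33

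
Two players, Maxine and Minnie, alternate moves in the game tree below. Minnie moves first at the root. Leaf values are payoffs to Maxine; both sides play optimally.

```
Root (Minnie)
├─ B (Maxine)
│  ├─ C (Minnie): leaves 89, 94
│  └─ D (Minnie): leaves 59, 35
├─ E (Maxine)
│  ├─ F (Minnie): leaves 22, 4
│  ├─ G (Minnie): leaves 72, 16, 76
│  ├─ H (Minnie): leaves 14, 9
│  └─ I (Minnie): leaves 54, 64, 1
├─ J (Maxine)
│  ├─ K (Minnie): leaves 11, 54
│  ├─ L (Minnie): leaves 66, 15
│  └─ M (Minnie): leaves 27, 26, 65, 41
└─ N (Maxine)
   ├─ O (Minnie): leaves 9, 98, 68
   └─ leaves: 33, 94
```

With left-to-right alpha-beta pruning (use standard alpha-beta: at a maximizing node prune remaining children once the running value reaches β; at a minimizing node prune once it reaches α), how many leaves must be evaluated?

24

C [α=-∞,β=+∞]: v=89
D [α=89,β=+∞]: v=59 after child 1 ≤ α → α-cutoff, skip 1
B [α=-∞,β=+∞]: v=89
F [α=-∞,β=89]: v=4
G [α=4,β=89]: v=16
H [α=16,β=89]: v=14 after child 1 ≤ α → α-cutoff, skip 1
I [α=16,β=89]: v=1
E [α=-∞,β=89]: v=16
K [α=-∞,β=16]: v=11
L [α=11,β=16]: v=15
M [α=15,β=16]: v=26
J [α=-∞,β=16]: v=26
O [α=-∞,β=16]: v=9
N [α=-∞,β=16]: v=33 after child 2 ≥ β → β-cutoff, skip 1
Root [α=-∞,β=+∞]: v=16
Leaves evaluated: 24 of 27.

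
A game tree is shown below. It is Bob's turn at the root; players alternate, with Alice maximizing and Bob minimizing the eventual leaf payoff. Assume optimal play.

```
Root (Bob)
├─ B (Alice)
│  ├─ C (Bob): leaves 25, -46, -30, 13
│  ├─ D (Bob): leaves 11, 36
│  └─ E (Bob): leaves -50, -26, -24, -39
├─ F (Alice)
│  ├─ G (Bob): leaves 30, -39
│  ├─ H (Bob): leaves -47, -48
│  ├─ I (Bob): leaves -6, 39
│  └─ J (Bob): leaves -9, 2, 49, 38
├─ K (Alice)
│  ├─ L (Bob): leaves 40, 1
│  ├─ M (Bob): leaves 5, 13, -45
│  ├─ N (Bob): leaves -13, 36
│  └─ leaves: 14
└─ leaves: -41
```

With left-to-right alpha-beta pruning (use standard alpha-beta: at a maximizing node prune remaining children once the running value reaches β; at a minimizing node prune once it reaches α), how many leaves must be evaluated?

16

C [α=-∞,β=+∞]: v=-46
D [α=-46,β=+∞]: v=11
E [α=11,β=+∞]: v=-50 after child 1 ≤ α → α-cutoff, skip 3
B [α=-∞,β=+∞]: v=11
G [α=-∞,β=11]: v=-39
H [α=-39,β=11]: v=-47 after child 1 ≤ α → α-cutoff, skip 1
I [α=-39,β=11]: v=-6
J [α=-6,β=11]: v=-9 after child 1 ≤ α → α-cutoff, skip 3
F [α=-∞,β=11]: v=-6
L [α=-∞,β=-6]: v=1
K [α=-∞,β=-6]: v=1 after child 1 ≥ β → β-cutoff, skip 3
Root [α=-∞,β=+∞]: v=-41
Leaves evaluated: 16 of 29.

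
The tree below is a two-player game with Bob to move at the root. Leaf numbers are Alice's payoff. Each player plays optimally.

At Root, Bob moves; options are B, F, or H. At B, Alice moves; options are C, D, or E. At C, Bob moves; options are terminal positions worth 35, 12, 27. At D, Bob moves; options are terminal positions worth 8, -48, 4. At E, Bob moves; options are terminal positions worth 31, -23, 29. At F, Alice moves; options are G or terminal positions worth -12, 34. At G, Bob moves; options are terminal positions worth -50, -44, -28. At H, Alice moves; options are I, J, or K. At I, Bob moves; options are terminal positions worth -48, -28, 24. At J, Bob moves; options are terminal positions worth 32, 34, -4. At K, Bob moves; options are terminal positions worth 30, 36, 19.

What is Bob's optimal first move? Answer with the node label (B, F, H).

C (Bob): min(35, 12, 27) = 12
D (Bob): min(8, -48, 4) = -48
E (Bob): min(31, -23, 29) = -23
B (Alice): max(12, -48, -23) = 12
G (Bob): min(-50, -44, -28) = -50
F (Alice): max(-50, -12, 34) = 34
I (Bob): min(-48, -28, 24) = -48
J (Bob): min(32, 34, -4) = -4
K (Bob): min(30, 36, 19) = 19
H (Alice): max(-48, -4, 19) = 19
Root (Bob): min(12, 34, 19) = 12
Bob picks the child with the lowest value: B (value 12).

B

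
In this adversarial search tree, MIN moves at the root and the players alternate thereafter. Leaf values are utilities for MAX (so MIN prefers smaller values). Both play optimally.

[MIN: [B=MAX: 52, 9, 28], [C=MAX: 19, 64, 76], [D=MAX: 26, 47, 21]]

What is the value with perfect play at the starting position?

47

B (MAX): max(52, 9, 28) = 52
C (MAX): max(19, 64, 76) = 76
D (MAX): max(26, 47, 21) = 47
Root (MIN): min(52, 76, 47) = 47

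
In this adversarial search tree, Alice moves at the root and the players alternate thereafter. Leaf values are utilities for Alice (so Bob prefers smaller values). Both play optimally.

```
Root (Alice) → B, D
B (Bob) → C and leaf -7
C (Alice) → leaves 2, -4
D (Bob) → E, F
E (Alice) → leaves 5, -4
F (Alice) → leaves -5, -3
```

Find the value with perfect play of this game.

C (Alice): max(2, -4) = 2
B (Bob): min(2, -7) = -7
E (Alice): max(5, -4) = 5
F (Alice): max(-5, -3) = -3
D (Bob): min(5, -3) = -3
Root (Alice): max(-7, -3) = -3

-3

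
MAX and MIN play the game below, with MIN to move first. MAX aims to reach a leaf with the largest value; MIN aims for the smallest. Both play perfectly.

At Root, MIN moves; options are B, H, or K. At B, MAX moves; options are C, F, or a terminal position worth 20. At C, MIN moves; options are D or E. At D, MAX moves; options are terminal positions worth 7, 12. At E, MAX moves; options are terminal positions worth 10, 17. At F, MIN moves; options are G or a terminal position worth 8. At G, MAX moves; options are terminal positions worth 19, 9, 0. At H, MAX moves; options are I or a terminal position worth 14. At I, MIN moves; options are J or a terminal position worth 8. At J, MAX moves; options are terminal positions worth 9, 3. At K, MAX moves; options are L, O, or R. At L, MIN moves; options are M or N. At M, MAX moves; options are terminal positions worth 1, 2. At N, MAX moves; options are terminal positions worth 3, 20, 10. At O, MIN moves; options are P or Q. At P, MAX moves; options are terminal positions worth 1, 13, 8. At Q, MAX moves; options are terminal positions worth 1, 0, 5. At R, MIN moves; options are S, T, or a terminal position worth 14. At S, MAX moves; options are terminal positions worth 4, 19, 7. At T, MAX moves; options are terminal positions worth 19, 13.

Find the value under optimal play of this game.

14

D (MAX): max(7, 12) = 12
E (MAX): max(10, 17) = 17
C (MIN): min(12, 17) = 12
G (MAX): max(19, 9, 0) = 19
F (MIN): min(19, 8) = 8
B (MAX): max(12, 8, 20) = 20
J (MAX): max(9, 3) = 9
I (MIN): min(9, 8) = 8
H (MAX): max(8, 14) = 14
M (MAX): max(1, 2) = 2
N (MAX): max(3, 20, 10) = 20
L (MIN): min(2, 20) = 2
P (MAX): max(1, 13, 8) = 13
Q (MAX): max(1, 0, 5) = 5
O (MIN): min(13, 5) = 5
S (MAX): max(4, 19, 7) = 19
T (MAX): max(19, 13) = 19
R (MIN): min(19, 19, 14) = 14
K (MAX): max(2, 5, 14) = 14
Root (MIN): min(20, 14, 14) = 14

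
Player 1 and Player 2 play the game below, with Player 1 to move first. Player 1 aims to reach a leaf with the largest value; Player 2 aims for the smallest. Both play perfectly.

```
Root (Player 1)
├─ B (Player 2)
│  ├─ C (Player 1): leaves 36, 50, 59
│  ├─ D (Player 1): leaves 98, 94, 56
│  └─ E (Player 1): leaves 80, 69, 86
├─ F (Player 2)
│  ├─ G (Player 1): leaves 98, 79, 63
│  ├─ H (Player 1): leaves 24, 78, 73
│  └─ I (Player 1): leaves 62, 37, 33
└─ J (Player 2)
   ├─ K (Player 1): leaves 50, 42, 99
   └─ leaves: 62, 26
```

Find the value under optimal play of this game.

C (Player 1): max(36, 50, 59) = 59
D (Player 1): max(98, 94, 56) = 98
E (Player 1): max(80, 69, 86) = 86
B (Player 2): min(59, 98, 86) = 59
G (Player 1): max(98, 79, 63) = 98
H (Player 1): max(24, 78, 73) = 78
I (Player 1): max(62, 37, 33) = 62
F (Player 2): min(98, 78, 62) = 62
K (Player 1): max(50, 42, 99) = 99
J (Player 2): min(99, 62, 26) = 26
Root (Player 1): max(59, 62, 26) = 62

62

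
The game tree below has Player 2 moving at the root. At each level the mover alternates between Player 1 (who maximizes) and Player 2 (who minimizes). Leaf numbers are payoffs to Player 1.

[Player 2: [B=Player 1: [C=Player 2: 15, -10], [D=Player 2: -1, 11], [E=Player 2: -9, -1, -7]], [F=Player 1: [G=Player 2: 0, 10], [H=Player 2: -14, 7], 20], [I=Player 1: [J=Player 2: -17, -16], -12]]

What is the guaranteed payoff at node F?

G: min(0, 10) = 0
H: min(-14, 7) = -14
F: max(0, -14, 20) = 20

20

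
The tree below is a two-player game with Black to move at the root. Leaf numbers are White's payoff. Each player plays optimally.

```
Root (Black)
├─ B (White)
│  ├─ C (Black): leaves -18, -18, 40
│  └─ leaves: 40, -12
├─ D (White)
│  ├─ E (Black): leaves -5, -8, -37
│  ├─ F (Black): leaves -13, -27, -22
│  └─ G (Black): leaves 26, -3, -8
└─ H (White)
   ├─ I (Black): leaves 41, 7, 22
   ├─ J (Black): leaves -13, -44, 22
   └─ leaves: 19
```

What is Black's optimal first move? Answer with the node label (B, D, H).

C (Black): min(-18, -18, 40) = -18
B (White): max(-18, 40, -12) = 40
E (Black): min(-5, -8, -37) = -37
F (Black): min(-13, -27, -22) = -27
G (Black): min(26, -3, -8) = -8
D (White): max(-37, -27, -8) = -8
I (Black): min(41, 7, 22) = 7
J (Black): min(-13, -44, 22) = -44
H (White): max(7, -44, 19) = 19
Root (Black): min(40, -8, 19) = -8
Black picks the child with the lowest value: D (value -8).

D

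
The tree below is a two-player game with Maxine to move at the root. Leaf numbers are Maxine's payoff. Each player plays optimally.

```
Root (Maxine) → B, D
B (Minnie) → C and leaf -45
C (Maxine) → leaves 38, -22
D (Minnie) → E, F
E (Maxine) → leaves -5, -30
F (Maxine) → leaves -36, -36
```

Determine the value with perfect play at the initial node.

-36

C (Maxine): max(38, -22) = 38
B (Minnie): min(38, -45) = -45
E (Maxine): max(-5, -30) = -5
F (Maxine): max(-36, -36) = -36
D (Minnie): min(-5, -36) = -36
Root (Maxine): max(-45, -36) = -36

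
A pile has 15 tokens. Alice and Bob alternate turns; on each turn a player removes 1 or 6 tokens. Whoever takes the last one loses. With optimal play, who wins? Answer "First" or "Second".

Second

W/L table (W = player to move can force a win):
i:   0  1  2  3  4  5  6  7  8  9 10 11 12 13 14 15
     W  L  W  L  W  L  W  W  L  W  L  W  L  W  W  L
Position 15 is L, so the second player wins.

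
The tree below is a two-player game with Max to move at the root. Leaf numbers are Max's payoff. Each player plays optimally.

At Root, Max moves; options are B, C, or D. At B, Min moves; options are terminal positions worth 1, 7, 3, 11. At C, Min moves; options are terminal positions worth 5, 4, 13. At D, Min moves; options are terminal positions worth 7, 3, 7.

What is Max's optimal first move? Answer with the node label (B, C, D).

C

B (Min): min(1, 7, 3, 11) = 1
C (Min): min(5, 4, 13) = 4
D (Min): min(7, 3, 7) = 3
Root (Max): max(1, 4, 3) = 4
Max picks the child with the highest value: C (value 4).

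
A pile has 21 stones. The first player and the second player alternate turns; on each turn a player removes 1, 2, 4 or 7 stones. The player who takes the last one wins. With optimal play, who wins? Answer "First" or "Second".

Positions where the player to move wins (W) vs loses (L):
i:   0  1  2  3  4  5  6  7  8  9 10 11 12 13 14 15 16 17 18 19 20 21
     L  W  W  L  W  W  L  W  W  L  W  W  L  W  W  L  W  W  L  W  W  L
Position 21 is L, so the second player wins.

Second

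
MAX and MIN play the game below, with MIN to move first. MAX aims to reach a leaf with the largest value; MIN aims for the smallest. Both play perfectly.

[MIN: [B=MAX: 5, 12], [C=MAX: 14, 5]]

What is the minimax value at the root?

12

B (MAX): max(5, 12) = 12
C (MAX): max(14, 5) = 14
Root (MIN): min(12, 14) = 12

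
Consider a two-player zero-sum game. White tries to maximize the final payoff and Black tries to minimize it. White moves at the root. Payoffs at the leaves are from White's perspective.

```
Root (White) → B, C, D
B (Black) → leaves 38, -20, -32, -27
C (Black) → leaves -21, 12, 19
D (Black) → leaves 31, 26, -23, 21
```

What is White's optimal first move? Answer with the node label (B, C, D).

C

B (Black): min(38, -20, -32, -27) = -32
C (Black): min(-21, 12, 19) = -21
D (Black): min(31, 26, -23, 21) = -23
Root (White): max(-32, -21, -23) = -21
White picks the child with the highest value: C (value -21).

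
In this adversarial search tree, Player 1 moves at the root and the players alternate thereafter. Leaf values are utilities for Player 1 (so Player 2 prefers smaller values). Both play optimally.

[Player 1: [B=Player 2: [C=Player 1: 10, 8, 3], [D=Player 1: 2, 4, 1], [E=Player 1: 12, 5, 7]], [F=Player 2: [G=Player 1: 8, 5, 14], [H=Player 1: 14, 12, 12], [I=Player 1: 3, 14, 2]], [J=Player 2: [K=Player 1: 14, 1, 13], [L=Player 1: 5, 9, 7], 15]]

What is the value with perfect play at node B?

4

C: max(10, 8, 3) = 10
D: max(2, 4, 1) = 4
E: max(12, 5, 7) = 12
B: min(10, 4, 12) = 4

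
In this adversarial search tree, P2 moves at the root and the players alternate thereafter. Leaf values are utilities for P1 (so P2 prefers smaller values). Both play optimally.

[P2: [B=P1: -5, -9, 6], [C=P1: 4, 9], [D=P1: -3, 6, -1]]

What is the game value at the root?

B (P1): max(-5, -9, 6) = 6
C (P1): max(4, 9) = 9
D (P1): max(-3, 6, -1) = 6
Root (P2): min(6, 9, 6) = 6

6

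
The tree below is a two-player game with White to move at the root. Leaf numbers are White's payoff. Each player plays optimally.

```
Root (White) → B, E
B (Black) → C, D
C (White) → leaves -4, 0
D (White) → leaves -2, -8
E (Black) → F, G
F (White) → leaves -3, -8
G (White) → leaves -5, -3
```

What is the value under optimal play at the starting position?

-2

C (White): max(-4, 0) = 0
D (White): max(-2, -8) = -2
B (Black): min(0, -2) = -2
F (White): max(-3, -8) = -3
G (White): max(-5, -3) = -3
E (Black): min(-3, -3) = -3
Root (White): max(-2, -3) = -2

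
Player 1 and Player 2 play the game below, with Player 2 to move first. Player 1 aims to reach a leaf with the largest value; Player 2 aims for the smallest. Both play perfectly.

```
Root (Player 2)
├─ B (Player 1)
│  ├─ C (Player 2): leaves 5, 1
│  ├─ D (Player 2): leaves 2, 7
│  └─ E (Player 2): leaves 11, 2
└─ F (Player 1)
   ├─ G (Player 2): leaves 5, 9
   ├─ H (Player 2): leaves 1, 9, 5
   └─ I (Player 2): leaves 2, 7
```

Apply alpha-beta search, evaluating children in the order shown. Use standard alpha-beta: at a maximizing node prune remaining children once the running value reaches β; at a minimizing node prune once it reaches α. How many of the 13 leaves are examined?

C [α=-∞,β=+∞]: v=1
D [α=1,β=+∞]: v=2
E [α=2,β=+∞]: v=2
B [α=-∞,β=+∞]: v=2
G [α=-∞,β=2]: v=5
F [α=-∞,β=2]: v=5 after child 1 ≥ β → β-cutoff, skip 2
Root [α=-∞,β=+∞]: v=2
Leaves evaluated: 8 of 13.

8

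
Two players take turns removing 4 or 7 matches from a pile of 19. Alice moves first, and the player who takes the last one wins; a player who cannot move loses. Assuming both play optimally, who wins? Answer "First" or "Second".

i:   0  1  2  3  4  5  6  7  8  9 10 11 12 13 14 15 16 17 18 19
     L  L  L  L  W  W  W  W  W  W  W  L  L  L  L  W  W  W  W  W
Position 19 is W, so the first player wins.

First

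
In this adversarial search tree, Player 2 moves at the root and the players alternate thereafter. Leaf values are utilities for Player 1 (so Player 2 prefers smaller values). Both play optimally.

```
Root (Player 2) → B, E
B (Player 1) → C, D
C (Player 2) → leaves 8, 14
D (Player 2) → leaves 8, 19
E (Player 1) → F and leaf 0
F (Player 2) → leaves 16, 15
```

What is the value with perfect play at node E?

15

F: min(16, 15) = 15
E: max(15, 0) = 15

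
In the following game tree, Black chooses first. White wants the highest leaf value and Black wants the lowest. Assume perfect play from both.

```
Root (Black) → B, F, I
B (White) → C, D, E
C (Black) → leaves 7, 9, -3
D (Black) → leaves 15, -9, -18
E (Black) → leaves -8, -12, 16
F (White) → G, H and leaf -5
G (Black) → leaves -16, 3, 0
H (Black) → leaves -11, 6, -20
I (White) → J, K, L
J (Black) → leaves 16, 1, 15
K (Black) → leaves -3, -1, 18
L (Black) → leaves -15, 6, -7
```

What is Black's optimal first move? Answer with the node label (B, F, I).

C (Black): min(7, 9, -3) = -3
D (Black): min(15, -9, -18) = -18
E (Black): min(-8, -12, 16) = -12
B (White): max(-3, -18, -12) = -3
G (Black): min(-16, 3, 0) = -16
H (Black): min(-11, 6, -20) = -20
F (White): max(-16, -20, -5) = -5
J (Black): min(16, 1, 15) = 1
K (Black): min(-3, -1, 18) = -3
L (Black): min(-15, 6, -7) = -15
I (White): max(1, -3, -15) = 1
Root (Black): min(-3, -5, 1) = -5
Black picks the child with the lowest value: F (value -5).

F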